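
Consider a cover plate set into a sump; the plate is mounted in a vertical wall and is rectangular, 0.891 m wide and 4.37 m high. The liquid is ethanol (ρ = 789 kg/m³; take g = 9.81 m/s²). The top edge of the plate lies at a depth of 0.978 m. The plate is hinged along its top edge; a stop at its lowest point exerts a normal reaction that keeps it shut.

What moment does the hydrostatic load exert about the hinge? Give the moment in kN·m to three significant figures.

M ≈ 256 kN·m

γ = ρg = 789 × 9.81 / 1000 = 7.74009 kN/m³.
The centroid lies 4.37/2 = 2.185 m below the top edge, so the centroid depth is h_c = 0.978 + 2.185 = 3.163 m.
A = 0.891 × 4.37 = 3.89367 m².
Resultant F = γ·h_c·A = 7.74009 × 3.163 × 3.89367 = 95.3245 kN.
I_c = b·h³/12 = 0.891 × 4.37³/12 = 6.19642 m⁴.
Centre of pressure: y_p = y_c + I_c/(y_c·A) = 3.163 + 6.19642/(3.163 × 3.89367) = 3.163 + 0.503133 = 3.66613 m along the plane.
The resultant acts 2.185 + 0.503133 = 2.68813 m (along the plate) below the hinge at the top edge, so the moment about the hinge is M = F × 2.68813 = 95.3245 × 2.68813 = 256.245 kN·m.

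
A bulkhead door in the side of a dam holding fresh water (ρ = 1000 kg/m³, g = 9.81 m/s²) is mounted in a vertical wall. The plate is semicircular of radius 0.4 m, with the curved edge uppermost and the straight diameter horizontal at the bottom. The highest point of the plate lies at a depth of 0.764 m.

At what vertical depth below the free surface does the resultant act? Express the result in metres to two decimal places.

γ = ρg = 1000 × 9.81 = 9810 N/m³ = 9.81 kN/m³.
The centroid lies 4r/(3π) = 0.169765 m above the diameter, so r − 4r/(3π) = 0.4 − 0.169765 = 0.230235 m below the topmost point, so the centroid depth is h_c = 0.764 + 0.230235 = 0.994235 m.
A = πr²/2 = π × 0.4²/2 = 0.251327 m².
Resultant F = γ·h_c·A = 9.81 × 0.994235 × 0.251327 = 2.4513 kN.
I_c = (π/8 − 8/(9π))·r⁴ = 0.109757 × 0.4⁴ = 0.00280978 m⁴.
Centre of pressure: y_p = y_c + I_c/(y_c·A) = 0.994235 + 0.00280978/(0.994235 × 0.251327) = 0.994235 + 0.0112446 = 1.00548 m along the plane.

h_p = 1.01 m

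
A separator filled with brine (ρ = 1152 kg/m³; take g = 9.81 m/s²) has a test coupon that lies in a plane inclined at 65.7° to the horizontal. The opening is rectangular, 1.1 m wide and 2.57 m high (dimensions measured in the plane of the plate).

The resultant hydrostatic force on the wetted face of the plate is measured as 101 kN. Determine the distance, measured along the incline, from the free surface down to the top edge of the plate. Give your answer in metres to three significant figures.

γ = ρg = 1152 × 9.81 / 1000 = 11.30112 kN/m³.
A = 1.1 × 2.57 = 2.827 m².
From F = γ·h_c·A, the centroid depth is h_c = 101/(11.30112 × 2.827) = 3.16136 m.
Let θ = 65.7° be the plate's angle to the horizontal; measure y along the incline from where the plane meets the free surface. Vertical depth h = y·sinθ with sinθ = 0.911403.
Along the incline, y_c = h_c/sinθ = 3.16136/0.911403 = 3.46867 m.
The centroid lies 2.57/2 = 1.285 m below the top edge, so the top edge sits at y_top = 3.46867 − 1.285 = 2.18367 m along the incline.

y_top ≈ 2.18 m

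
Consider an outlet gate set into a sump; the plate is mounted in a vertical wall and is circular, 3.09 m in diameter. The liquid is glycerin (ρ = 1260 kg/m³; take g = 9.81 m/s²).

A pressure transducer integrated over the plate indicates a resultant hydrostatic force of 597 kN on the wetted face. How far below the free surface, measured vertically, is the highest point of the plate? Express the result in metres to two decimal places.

d_top ≈ 4.90 m

γ = ρg = 1260 × 9.81 / 1000 = 12.3606 kN/m³.
A = π(1.545)² = 7.49906 m².
From F = γ·h_c·A, the centroid depth is h_c = 597/(12.3606 × 7.49906) = 6.44062 m.
The centroid is at the centre, 1.545 m below the top of the plate, so the highest point sits at h_top = 6.44062 − 1.545 = 4.89562 m below the surface.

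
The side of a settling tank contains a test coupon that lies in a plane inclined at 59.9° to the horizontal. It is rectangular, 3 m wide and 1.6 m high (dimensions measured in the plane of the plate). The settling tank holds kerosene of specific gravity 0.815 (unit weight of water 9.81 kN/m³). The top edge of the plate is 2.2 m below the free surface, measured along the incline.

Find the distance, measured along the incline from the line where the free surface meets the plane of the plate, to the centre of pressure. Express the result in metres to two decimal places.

γ = 0.815 × 9.81 = 7.99515 kN/m³.
Let θ = 59.9° be the plate's angle to the horizontal; measure y along the incline from where the plane meets the free surface. Vertical depth h = y·sinθ with sinθ = 0.865151.
The centroid lies 1.6/2 = 0.8 m below the top edge, so y_c = 2.2 + 0.8 = 3 m and h_c = 3 × 0.865151 = 2.59545 m.
A = 3 × 1.6 = 4.8 m².
Resultant F = γ·h_c·A = 7.99515 × 2.59545 × 4.8 = 99.6049 kN.
I_c = b·h³/12 = 3 × 1.6³/12 = 1.024 m⁴.
Centre of pressure: y_p = y_c + I_c/(y_c·A) = 3 + 1.024/(3 × 4.8) = 3 + 0.0711111 = 3.07111 m along the plane.

y_p = 3.07 m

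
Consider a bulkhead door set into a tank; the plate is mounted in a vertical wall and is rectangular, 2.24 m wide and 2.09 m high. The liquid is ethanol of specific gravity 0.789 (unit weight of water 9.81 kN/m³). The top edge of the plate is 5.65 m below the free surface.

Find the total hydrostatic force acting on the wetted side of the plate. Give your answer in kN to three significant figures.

γ = 0.789 × 9.81 = 7.74009 kN/m³.
The centroid lies 2.09/2 = 1.045 m below the top edge, so the centroid depth is h_c = 5.65 + 1.045 = 6.695 m.
A = 2.24 × 2.09 = 4.6816 m².
Resultant F = γ·h_c·A = 7.74009 × 6.695 × 4.6816 = 242.6 kN.

F ≈ 243 kN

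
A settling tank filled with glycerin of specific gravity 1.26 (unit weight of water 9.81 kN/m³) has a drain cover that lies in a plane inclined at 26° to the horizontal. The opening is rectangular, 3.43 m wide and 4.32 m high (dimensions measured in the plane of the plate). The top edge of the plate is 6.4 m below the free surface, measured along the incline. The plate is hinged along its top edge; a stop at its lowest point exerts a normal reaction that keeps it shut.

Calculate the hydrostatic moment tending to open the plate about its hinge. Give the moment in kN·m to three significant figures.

γ = 1.26 × 9.81 = 12.3606 kN/m³.
Let θ = 26° be the plate's angle to the horizontal; measure y along the incline from where the plane meets the free surface. Vertical depth h = y·sinθ with sinθ = 0.438371.
The centroid lies 4.32/2 = 2.16 m below the top edge, so y_c = 6.4 + 2.16 = 8.56 m and h_c = 8.56 × 0.438371 = 3.75246 m.
A = 3.43 × 4.32 = 14.8176 m².
Resultant F = γ·h_c·A = 12.3606 × 3.75246 × 14.8176 = 687.28 kN.
I_c = b·h³/12 = 3.43 × 4.32³/12 = 23.0443 m⁴.
Centre of pressure: y_p = y_c + I_c/(y_c·A) = 8.56 + 23.0443/(8.56 × 14.8176) = 8.56 + 0.181682 = 8.74168 m along the plane.
The resultant acts 2.16 + 0.181682 = 2.34168 m (along the plate) below the hinge at the top edge, so the moment about the hinge is M = F × 2.34168 = 687.28 × 2.34168 = 1609.39 kN·m.

M ≈ 1610 kN·m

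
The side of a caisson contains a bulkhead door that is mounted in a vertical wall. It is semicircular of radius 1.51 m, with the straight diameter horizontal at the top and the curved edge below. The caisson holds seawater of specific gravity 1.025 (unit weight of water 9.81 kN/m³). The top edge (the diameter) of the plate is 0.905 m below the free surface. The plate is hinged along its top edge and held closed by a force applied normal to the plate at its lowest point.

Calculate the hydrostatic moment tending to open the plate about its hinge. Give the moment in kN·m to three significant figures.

M ≈ 41.4 kN·m

γ = 1.025 × 9.81 = 10.05525 kN/m³.
The centroid of a semicircle lies 4r/(3π) = 0.640864 m from the diameter, here below the top edge, so the centroid depth is h_c = 0.905 + 0.640864 = 1.54586 m.
A = πr²/2 = π × 1.51²/2 = 3.58157 m².
Resultant F = γ·h_c·A = 10.05525 × 1.54586 × 3.58157 = 55.672 kN.
I_c = (π/8 − 8/(9π))·r⁴ = 0.109757 × 1.51⁴ = 0.570611 m⁴.
Centre of pressure: y_p = y_c + I_c/(y_c·A) = 1.54586 + 0.570611/(1.54586 × 3.58157) = 1.54586 + 0.103062 = 1.64892 m along the plane.
The resultant acts 0.640864 + 0.103062 = 0.743926 m (along the plate) below the hinge at the top edge, so the moment about the hinge is M = F × 0.743926 = 55.672 × 0.743926 = 41.4158 kN·m.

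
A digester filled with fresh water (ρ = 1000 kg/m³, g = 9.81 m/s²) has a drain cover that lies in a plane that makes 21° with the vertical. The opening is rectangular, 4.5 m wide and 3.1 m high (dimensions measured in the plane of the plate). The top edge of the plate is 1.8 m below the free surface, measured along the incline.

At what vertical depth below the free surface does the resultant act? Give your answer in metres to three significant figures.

γ = ρg = 1000 × 9.81 = 9810 N/m³ = 9.81 kN/m³.
The plate makes 21° with the vertical, i.e. θ = 90° − 21° = 69° to the horizontal. Measuring y along the incline from the free-surface line, vertical depth h = y·sinθ with sinθ = 0.933580.
The centroid lies 3.1/2 = 1.55 m below the top edge, so y_c = 1.8 + 1.55 = 3.35 m and h_c = 3.35 × 0.933580 = 3.12749 m.
A = 4.5 × 3.1 = 13.95 m².
Resultant F = γ·h_c·A = 9.81 × 3.12749 × 13.95 = 427.995 kN.
I_c = b·h³/12 = 4.5 × 3.1³/12 = 11.1716 m⁴.
Centre of pressure: y_p = y_c + I_c/(y_c·A) = 3.35 + 11.1716/(3.35 × 13.95) = 3.35 + 0.239054 = 3.58905 m along the plane.
Vertically, h_p = y_p·sinθ = 3.58905 × 0.933580 = 3.35067 m.

h_p = 3.35 m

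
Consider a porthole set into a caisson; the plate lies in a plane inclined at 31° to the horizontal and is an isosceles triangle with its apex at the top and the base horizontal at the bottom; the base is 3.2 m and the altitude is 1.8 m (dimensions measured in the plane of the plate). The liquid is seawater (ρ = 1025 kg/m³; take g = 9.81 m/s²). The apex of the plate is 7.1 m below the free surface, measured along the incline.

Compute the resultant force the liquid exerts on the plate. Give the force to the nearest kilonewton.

F ≈ 124 kN

γ = ρg = 1025 × 9.81 / 1000 = 10.05525 kN/m³.
Let θ = 31° be the plate's angle to the horizontal; measure y along the incline from where the plane meets the free surface. Vertical depth h = y·sinθ with sinθ = 0.515038.
With the apex up, the centroid sits 2h/3 = 2 × 1.8/3 = 1.2 m below the apex, so y_c = 7.1 + 1.2 = 8.3 m and h_c = 8.3 × 0.515038 = 4.27482 m.
A = ½ × 3.2 × 1.8 = 2.88 m².
Resultant F = γ·h_c·A = 10.05525 × 4.27482 × 2.88 = 123.795 kN.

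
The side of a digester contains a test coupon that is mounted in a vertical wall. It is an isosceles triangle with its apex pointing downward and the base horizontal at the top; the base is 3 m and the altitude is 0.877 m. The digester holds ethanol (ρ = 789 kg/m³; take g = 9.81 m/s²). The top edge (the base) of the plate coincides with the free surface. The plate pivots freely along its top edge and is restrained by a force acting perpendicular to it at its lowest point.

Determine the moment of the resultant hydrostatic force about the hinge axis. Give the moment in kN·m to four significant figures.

M ≈ 1.305 kN·m

γ = ρg = 789 × 9.81 / 1000 = 7.74009 kN/m³.
With the apex down, the centroid sits h/3 = 0.877/3 = 0.292333 m below the base (the top edge), so the centroid depth is h_c = 0.292333 m.
A = ½ × 3 × 0.877 = 1.3155 m².
Resultant F = γ·h_c·A = 7.74009 × 0.292333 × 1.3155 = 2.97656 kN.
I_c = b·h³/36 = 3 × 0.877³/36 = 0.0562105 m⁴.
Centre of pressure: y_p = y_c + I_c/(y_c·A) = 0.292333 + 0.0562105/(0.292333 × 1.3155) = 0.292333 + 0.146167 = 0.4385 m along the plane.
The resultant acts 0.292333 + 0.146167 = 0.4385 m (along the plate) below the hinge at the top edge, so the moment about the hinge is M = F × 0.4385 = 2.97656 × 0.4385 = 1.30522 kN·m.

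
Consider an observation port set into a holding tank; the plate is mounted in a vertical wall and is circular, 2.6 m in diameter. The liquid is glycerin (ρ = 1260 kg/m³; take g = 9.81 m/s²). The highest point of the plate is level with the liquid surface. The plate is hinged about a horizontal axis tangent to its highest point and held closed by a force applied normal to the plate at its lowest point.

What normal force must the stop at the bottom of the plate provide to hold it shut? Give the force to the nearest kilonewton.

P ≈ 53 kN

γ = ρg = 1260 × 9.81 / 1000 = 12.3606 kN/m³.
The centroid is at the centre, 1.3 m below the top of the plate, so the centroid depth is h_c = 1.3 m.
A = π(1.3)² = 5.30929 m².
Resultant F = γ·h_c·A = 12.3606 × 1.3 × 5.30929 = 85.3138 kN.
I_c = πr⁴/4 = π × 1.3⁴/4 = 2.24318 m⁴.
Centre of pressure: y_p = y_c + I_c/(y_c·A) = 1.3 + 2.24318/(1.3 × 5.30929) = 1.3 + 0.325001 = 1.625 m along the plane.
The resultant acts 1.3 + 0.325001 = 1.625 m (along the plate) below the hinge at the top edge, so the moment about the hinge is M = F × 1.625 = 85.3138 × 1.625 = 138.635 kN·m.
A normal force at the bottom, 2.6 m from the hinge, must supply this moment: P = 138.635/2.6 = 53.3212 kN.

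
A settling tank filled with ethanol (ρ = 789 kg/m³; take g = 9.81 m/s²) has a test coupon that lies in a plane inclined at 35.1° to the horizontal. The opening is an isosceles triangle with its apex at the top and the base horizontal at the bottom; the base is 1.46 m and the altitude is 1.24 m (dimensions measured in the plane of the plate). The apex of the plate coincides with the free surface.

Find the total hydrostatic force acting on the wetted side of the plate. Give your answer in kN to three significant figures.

γ = ρg = 789 × 9.81 / 1000 = 7.74009 kN/m³.
Let θ = 35.1° be the plate's angle to the horizontal; measure y along the incline from where the plane meets the free surface. Vertical depth h = y·sinθ with sinθ = 0.575005.
With the apex up, the centroid sits 2h/3 = 2 × 1.24/3 = 0.826667 m below the apex, so y_c = 0.826667 m and h_c = 0.826667 × 0.575005 = 0.475338 m.
A = ½ × 1.46 × 1.24 = 0.9052 m².
Resultant F = γ·h_c·A = 7.74009 × 0.475338 × 0.9052 = 3.33037 kN.

F ≈ 3.33 kN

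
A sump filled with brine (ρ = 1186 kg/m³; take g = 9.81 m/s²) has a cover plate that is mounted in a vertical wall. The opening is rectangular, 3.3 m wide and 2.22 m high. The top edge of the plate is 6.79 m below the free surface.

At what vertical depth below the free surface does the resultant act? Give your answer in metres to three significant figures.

γ = ρg = 1186 × 9.81 / 1000 = 11.63466 kN/m³.
The centroid lies 2.22/2 = 1.11 m below the top edge, so the centroid depth is h_c = 6.79 + 1.11 = 7.9 m.
A = 3.3 × 2.22 = 7.326 m².
Resultant F = γ·h_c·A = 11.63466 × 7.9 × 7.326 = 673.361 kN.
I_c = b·h³/12 = 3.3 × 2.22³/12 = 3.00879 m⁴.
Centre of pressure: y_p = y_c + I_c/(y_c·A) = 7.9 + 3.00879/(7.9 × 7.326) = 7.9 + 0.0519874 = 7.95199 m along the plane.

h_p = 7.95 m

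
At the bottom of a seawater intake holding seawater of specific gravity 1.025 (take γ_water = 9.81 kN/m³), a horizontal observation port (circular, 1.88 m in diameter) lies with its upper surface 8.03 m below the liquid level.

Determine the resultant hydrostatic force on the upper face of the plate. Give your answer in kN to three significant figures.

γ = 1.025 × 9.81 = 10.05525 kN/m³.
The plate is horizontal, so pressure is uniform at p = γ·h = 10.05525 × 8.03 = 80.7437 kN/m².
A = π(0.94)² = 2.77591 m².
F = p·A = 80.7437 × 2.77591 = 224.137 kN.

F ≈ 224 kN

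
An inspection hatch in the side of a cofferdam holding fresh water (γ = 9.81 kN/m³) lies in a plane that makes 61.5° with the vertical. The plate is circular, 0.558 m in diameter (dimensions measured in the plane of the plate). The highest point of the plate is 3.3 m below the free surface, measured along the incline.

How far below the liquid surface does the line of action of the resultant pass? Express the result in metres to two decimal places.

h_p = 1.71 m

γ = 9.81 kN/m³.
The plate makes 61.5° with the vertical, i.e. θ = 90° − 61.5° = 28.5° to the horizontal. Measuring y along the incline from the free-surface line, vertical depth h = y·sinθ with sinθ = 0.477159.
The centroid is at the centre, 0.279 m below the top of the plate, so y_c = 3.3 + 0.279 = 3.579 m and h_c = 3.579 × 0.477159 = 1.70775 m.
A = π(0.279)² = 0.244545 m².
Resultant F = γ·h_c·A = 9.81 × 1.70775 × 0.244545 = 4.09687 kN.
I_c = πr⁴/4 = π × 0.279⁴/4 = 0.0047589 m⁴.
Centre of pressure: y_p = y_c + I_c/(y_c·A) = 3.579 + 0.0047589/(3.579 × 0.244545) = 3.579 + 0.00543734 = 3.58444 m along the plane.
Vertically, h_p = y_p·sinθ = 3.58444 × 0.477159 = 1.71035 m.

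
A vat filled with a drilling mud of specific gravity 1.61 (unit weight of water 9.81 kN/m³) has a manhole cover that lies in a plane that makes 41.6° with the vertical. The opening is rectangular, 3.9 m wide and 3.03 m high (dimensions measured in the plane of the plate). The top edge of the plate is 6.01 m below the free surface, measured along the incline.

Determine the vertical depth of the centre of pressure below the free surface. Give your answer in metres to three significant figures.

γ = 1.61 × 9.81 = 15.7941 kN/m³.
The plate makes 41.6° with the vertical, i.e. θ = 90° − 41.6° = 48.4° to the horizontal. Measuring y along the incline from the free-surface line, vertical depth h = y·sinθ with sinθ = 0.747798.
The centroid lies 3.03/2 = 1.515 m below the top edge, so y_c = 6.01 + 1.515 = 7.525 m and h_c = 7.525 × 0.747798 = 5.62718 m.
A = 3.9 × 3.03 = 11.817 m².
Resultant F = γ·h_c·A = 15.7941 × 5.62718 × 11.817 = 1050.25 kN.
I_c = b·h³/12 = 3.9 × 3.03³/12 = 9.04089 m⁴.
Centre of pressure: y_p = y_c + I_c/(y_c·A) = 7.525 + 9.04089/(7.525 × 11.817) = 7.525 + 0.101671 = 7.62667 m along the plane.
Vertically, h_p = y_p·sinθ = 7.62667 × 0.747798 = 5.70321 m.

h_p = 5.70 m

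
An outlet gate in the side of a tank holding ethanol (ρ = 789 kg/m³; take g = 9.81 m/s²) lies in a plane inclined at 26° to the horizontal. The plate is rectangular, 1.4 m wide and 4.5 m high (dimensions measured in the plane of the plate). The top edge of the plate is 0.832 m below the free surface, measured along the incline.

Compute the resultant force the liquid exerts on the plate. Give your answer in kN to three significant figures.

F ≈ 65.9 kN

γ = ρg = 789 × 9.81 / 1000 = 7.74009 kN/m³.
Let θ = 26° be the plate's angle to the horizontal; measure y along the incline from where the plane meets the free surface. Vertical depth h = y·sinθ with sinθ = 0.438371.
The centroid lies 4.5/2 = 2.25 m below the top edge, so y_c = 0.832 + 2.25 = 3.082 m and h_c = 3.082 × 0.438371 = 1.35106 m.
A = 1.4 × 4.5 = 6.3 m².
Resultant F = γ·h_c·A = 7.74009 × 1.35106 × 6.3 = 65.8812 kN.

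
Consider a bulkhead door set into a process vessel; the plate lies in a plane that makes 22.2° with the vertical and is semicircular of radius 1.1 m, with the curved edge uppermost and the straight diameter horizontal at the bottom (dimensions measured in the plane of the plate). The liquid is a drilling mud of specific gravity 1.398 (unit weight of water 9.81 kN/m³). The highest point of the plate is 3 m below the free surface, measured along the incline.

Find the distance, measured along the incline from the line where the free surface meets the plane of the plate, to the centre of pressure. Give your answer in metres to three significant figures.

γ = 1.398 × 9.81 = 13.71438 kN/m³.
The plate makes 22.2° with the vertical, i.e. θ = 90° − 22.2° = 67.8° to the horizontal. Measuring y along the incline from the free-surface line, vertical depth h = y·sinθ with sinθ = 0.925871.
The centroid lies 4r/(3π) = 0.466854 m above the diameter, so r − 4r/(3π) = 1.1 − 0.466854 = 0.633146 m below the topmost point, so y_c = 3 + 0.633146 = 3.63315 m and h_c = 3.63315 × 0.925871 = 3.36383 m.
A = πr²/2 = π × 1.1²/2 = 1.90066 m².
Resultant F = γ·h_c·A = 13.71438 × 3.36383 × 1.90066 = 87.6828 kN.
I_c = (π/8 − 8/(9π))·r⁴ = 0.109757 × 1.1⁴ = 0.160695 m⁴.
Centre of pressure: y_p = y_c + I_c/(y_c·A) = 3.63315 + 0.160695/(3.63315 × 1.90066) = 3.63315 + 0.023271 = 3.65642 m along the plane.

y_p = 3.66 m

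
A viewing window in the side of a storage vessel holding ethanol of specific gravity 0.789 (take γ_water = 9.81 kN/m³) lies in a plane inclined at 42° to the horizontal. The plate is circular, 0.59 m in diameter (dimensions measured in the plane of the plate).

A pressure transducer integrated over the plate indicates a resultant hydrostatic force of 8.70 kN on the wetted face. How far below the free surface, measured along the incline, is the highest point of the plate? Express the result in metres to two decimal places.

y_top ≈ 5.85 m

γ = 0.789 × 9.81 = 7.74009 kN/m³.
A = π(0.295)² = 0.273397 m².
From F = γ·h_c·A, the centroid depth is h_c = 8.70/(7.74009 × 0.273397) = 4.1113 m.
Let θ = 42° be the plate's angle to the horizontal; measure y along the incline from where the plane meets the free surface. Vertical depth h = y·sinθ with sinθ = 0.669131.
Along the incline, y_c = h_c/sinθ = 4.1113/0.669131 = 6.14424 m.
The centroid is at the centre, 0.295 m below the top of the plate, so the highest point sits at y_top = 6.14424 − 0.295 = 5.84924 m along the incline.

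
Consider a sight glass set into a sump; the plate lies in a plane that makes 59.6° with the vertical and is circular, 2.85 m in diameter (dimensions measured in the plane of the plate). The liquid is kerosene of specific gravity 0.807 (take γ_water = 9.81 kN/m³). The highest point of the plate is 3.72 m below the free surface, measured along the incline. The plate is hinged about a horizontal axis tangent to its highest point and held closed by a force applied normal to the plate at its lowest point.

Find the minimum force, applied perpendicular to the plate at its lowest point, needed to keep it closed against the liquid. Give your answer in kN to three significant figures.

γ = 0.807 × 9.81 = 7.91667 kN/m³.
The plate makes 59.6° with the vertical, i.e. θ = 90° − 59.6° = 30.4° to the horizontal. Measuring y along the incline from the free-surface line, vertical depth h = y·sinθ with sinθ = 0.506034.
The centroid is at the centre, 1.425 m below the top of the plate, so y_c = 3.72 + 1.425 = 5.145 m and h_c = 5.145 × 0.506034 = 2.60354 m.
A = π(1.425)² = 6.3794 m².
Resultant F = γ·h_c·A = 7.91667 × 2.60354 × 6.3794 = 131.488 kN.
I_c = πr⁴/4 = π × 1.425⁴/4 = 3.23854 m⁴.
Centre of pressure: y_p = y_c + I_c/(y_c·A) = 5.145 + 3.23854/(5.145 × 6.3794) = 5.145 + 0.0986698 = 5.24367 m along the plane.
The resultant acts 1.425 + 0.0986698 = 1.52367 m (along the plate) below the hinge at the top edge, so the moment about the hinge is M = F × 1.52367 = 131.488 × 1.52367 = 200.344 kN·m.
A normal force at the bottom, 2.85 m from the hinge, must supply this moment: P = 200.344/2.85 = 70.2961 kN.

P ≈ 70.3 kN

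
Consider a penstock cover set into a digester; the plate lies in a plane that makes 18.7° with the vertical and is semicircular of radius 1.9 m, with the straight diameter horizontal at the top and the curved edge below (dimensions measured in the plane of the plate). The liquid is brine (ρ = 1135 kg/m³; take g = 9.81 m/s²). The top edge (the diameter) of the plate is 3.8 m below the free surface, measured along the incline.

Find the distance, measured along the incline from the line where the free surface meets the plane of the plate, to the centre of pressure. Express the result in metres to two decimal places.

y_p = 4.66 m

γ = ρg = 1135 × 9.81 / 1000 = 11.13435 kN/m³.
The plate makes 18.7° with the vertical, i.e. θ = 90° − 18.7° = 71.3° to the horizontal. Measuring y along the incline from the free-surface line, vertical depth h = y·sinθ with sinθ = 0.947210.
The centroid of a semicircle lies 4r/(3π) = 0.806385 m from the diameter, here below the top edge, so y_c = 3.8 + 0.806385 = 4.60638 m and h_c = 4.60638 × 0.947210 = 4.36321 m.
A = πr²/2 = π × 1.9²/2 = 5.67057 m².
Resultant F = γ·h_c·A = 11.13435 × 4.36321 × 5.67057 = 275.485 kN.
I_c = (π/8 − 8/(9π))·r⁴ = 0.109757 × 1.9⁴ = 1.43036 m⁴.
Centre of pressure: y_p = y_c + I_c/(y_c·A) = 4.60638 + 1.43036/(4.60638 × 5.67057) = 4.60638 + 0.0547594 = 4.66114 m along the plane.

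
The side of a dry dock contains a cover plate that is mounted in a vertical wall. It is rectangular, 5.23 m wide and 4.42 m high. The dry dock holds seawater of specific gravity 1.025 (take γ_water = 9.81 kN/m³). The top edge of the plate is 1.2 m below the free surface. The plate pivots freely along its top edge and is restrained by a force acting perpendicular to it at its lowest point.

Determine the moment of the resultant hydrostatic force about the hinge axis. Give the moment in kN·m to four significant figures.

M ≈ 2130 kN·m

γ = 1.025 × 9.81 = 10.05525 kN/m³.
The centroid lies 4.42/2 = 2.21 m below the top edge, so the centroid depth is h_c = 1.2 + 2.21 = 3.41 m.
A = 5.23 × 4.42 = 23.1166 m².
Resultant F = γ·h_c·A = 10.05525 × 3.41 × 23.1166 = 792.631 kN.
I_c = b·h³/12 = 5.23 × 4.42³/12 = 37.6346 m⁴.
Centre of pressure: y_p = y_c + I_c/(y_c·A) = 3.41 + 37.6346/(3.41 × 23.1166) = 3.41 + 0.477429 = 3.88743 m along the plane.
The resultant acts 2.21 + 0.477429 = 2.68743 m (along the plate) below the hinge at the top edge, so the moment about the hinge is M = F × 2.68743 = 792.631 × 2.68743 = 2130.14 kN·m.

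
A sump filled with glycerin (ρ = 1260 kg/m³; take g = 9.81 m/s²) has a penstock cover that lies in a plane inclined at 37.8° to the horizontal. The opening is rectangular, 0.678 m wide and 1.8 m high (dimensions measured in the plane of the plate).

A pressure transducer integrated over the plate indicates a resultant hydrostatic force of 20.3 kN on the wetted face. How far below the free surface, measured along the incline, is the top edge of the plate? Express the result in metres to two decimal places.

γ = ρg = 1260 × 9.81 / 1000 = 12.3606 kN/m³.
A = 0.678 × 1.8 = 1.2204 m².
From F = γ·h_c·A, the centroid depth is h_c = 20.3/(12.3606 × 1.2204) = 1.34572 m.
Let θ = 37.8° be the plate's angle to the horizontal; measure y along the incline from where the plane meets the free surface. Vertical depth h = y·sinθ with sinθ = 0.612907.
Along the incline, y_c = h_c/sinθ = 1.34572/0.612907 = 2.19563 m.
The centroid lies 1.8/2 = 0.9 m below the top edge, so the top edge sits at y_top = 2.19563 − 0.9 = 1.29563 m along the incline.

y_top ≈ 1.30 m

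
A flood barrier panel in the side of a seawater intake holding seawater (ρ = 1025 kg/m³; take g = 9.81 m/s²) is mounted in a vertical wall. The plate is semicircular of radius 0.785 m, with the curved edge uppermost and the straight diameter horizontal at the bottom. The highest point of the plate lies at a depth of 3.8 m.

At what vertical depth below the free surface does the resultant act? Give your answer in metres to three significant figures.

γ = ρg = 1025 × 9.81 / 1000 = 10.05525 kN/m³.
The centroid lies 4r/(3π) = 0.333164 m above the diameter, so r − 4r/(3π) = 0.785 − 0.333164 = 0.451836 m below the topmost point, so the centroid depth is h_c = 3.8 + 0.451836 = 4.25184 m.
A = πr²/2 = π × 0.785²/2 = 0.967964 m².
Resultant F = γ·h_c·A = 10.05525 × 4.25184 × 0.967964 = 41.3837 kN.
I_c = (π/8 − 8/(9π))·r⁴ = 0.109757 × 0.785⁴ = 0.0416784 m⁴.
Centre of pressure: y_p = y_c + I_c/(y_c·A) = 4.25184 + 0.0416784/(4.25184 × 0.967964) = 4.25184 + 0.0101269 = 4.26197 m along the plane.

h_p = 4.26 m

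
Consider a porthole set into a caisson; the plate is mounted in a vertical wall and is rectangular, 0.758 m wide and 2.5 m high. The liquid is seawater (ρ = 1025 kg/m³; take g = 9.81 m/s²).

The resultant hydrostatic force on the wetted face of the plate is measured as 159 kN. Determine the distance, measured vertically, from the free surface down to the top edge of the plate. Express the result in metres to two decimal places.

γ = ρg = 1025 × 9.81 / 1000 = 10.05525 kN/m³.
A = 0.758 × 2.5 = 1.895 m².
From F = γ·h_c·A, the centroid depth is h_c = 159/(10.05525 × 1.895) = 8.3444 m.
The centroid lies 2.5/2 = 1.25 m below the top edge, so the top edge sits at h_top = 8.3444 − 1.25 = 7.0944 m below the surface.

d_top ≈ 7.09 m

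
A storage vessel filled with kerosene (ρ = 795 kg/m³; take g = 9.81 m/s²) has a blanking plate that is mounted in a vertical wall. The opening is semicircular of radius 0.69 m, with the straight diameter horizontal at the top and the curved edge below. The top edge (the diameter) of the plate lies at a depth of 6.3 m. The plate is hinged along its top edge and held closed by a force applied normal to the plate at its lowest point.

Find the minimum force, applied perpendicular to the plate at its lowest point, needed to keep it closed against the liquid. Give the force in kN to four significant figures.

P ≈ 16.60 kN

γ = ρg = 795 × 9.81 / 1000 = 7.79895 kN/m³.
The centroid of a semicircle lies 4r/(3π) = 0.292845 m from the diameter, here below the top edge, so the centroid depth is h_c = 6.3 + 0.292845 = 6.59284 m.
A = πr²/2 = π × 0.69²/2 = 0.747856 m².
Resultant F = γ·h_c·A = 7.79895 × 6.59284 × 0.747856 = 38.4527 kN.
I_c = (π/8 − 8/(9π))·r⁴ = 0.109757 × 0.69⁴ = 0.0248788 m⁴.
Centre of pressure: y_p = y_c + I_c/(y_c·A) = 6.59284 + 0.0248788/(6.59284 × 0.747856) = 6.59284 + 0.0050459 = 6.59789 m along the plane.
The resultant acts 0.292845 + 0.0050459 = 0.297891 m (along the plate) below the hinge at the top edge, so the moment about the hinge is M = F × 0.297891 = 38.4527 × 0.297891 = 11.4547 kN·m.
A normal force at the bottom, 0.69 m from the hinge, must supply this moment: P = 11.4547/0.69 = 16.601 kN.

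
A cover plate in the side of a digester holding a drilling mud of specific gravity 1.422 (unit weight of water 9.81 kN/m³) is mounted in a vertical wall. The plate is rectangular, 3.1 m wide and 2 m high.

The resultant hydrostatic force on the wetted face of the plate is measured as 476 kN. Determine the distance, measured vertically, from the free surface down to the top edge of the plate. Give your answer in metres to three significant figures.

γ = 1.422 × 9.81 = 13.94982 kN/m³.
A = 3.1 × 2 = 6.2 m².
From F = γ·h_c·A, the centroid depth is h_c = 476/(13.94982 × 6.2) = 5.5036 m.
The centroid lies 2/2 = 1 m below the top edge, so the top edge sits at h_top = 5.5036 − 1 = 4.5036 m below the surface.

d_top ≈ 4.50 m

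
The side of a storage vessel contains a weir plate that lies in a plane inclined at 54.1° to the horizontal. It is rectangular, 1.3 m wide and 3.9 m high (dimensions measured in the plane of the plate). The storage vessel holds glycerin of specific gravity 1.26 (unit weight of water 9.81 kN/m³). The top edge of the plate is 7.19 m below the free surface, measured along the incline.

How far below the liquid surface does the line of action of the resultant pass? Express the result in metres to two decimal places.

γ = 1.26 × 9.81 = 12.3606 kN/m³.
Let θ = 54.1° be the plate's angle to the horizontal; measure y along the incline from where the plane meets the free surface. Vertical depth h = y·sinθ with sinθ = 0.810042.
The centroid lies 3.9/2 = 1.95 m below the top edge, so y_c = 7.19 + 1.95 = 9.14 m and h_c = 9.14 × 0.810042 = 7.40378 m.
A = 1.3 × 3.9 = 5.07 m².
Resultant F = γ·h_c·A = 12.3606 × 7.40378 × 5.07 = 463.982 kN.
I_c = b·h³/12 = 1.3 × 3.9³/12 = 6.42622 m⁴.
Centre of pressure: y_p = y_c + I_c/(y_c·A) = 9.14 + 6.42622/(9.14 × 5.07) = 9.14 + 0.138676 = 9.27868 m along the plane.
Vertically, h_p = y_p·sinθ = 9.27868 × 0.810042 = 7.51612 m.

h_p = 7.52 m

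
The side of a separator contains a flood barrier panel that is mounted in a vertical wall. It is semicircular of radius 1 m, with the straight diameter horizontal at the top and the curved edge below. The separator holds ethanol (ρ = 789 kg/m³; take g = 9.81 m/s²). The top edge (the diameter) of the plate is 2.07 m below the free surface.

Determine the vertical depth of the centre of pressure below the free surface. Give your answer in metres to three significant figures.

h_p = 2.52 m

γ = ρg = 789 × 9.81 / 1000 = 7.74009 kN/m³.
The centroid of a semicircle lies 4r/(3π) = 0.424413 m from the diameter, here below the top edge, so the centroid depth is h_c = 2.07 + 0.424413 = 2.49441 m.
A = πr²/2 = π × 1²/2 = 1.5708 m².
Resultant F = γ·h_c·A = 7.74009 × 2.49441 × 1.5708 = 30.3274 kN.
I_c = (π/8 − 8/(9π))·r⁴ = 0.109757 × 1⁴ = 0.109757 m⁴.
Centre of pressure: y_p = y_c + I_c/(y_c·A) = 2.49441 + 0.109757/(2.49441 × 1.5708) = 2.49441 + 0.028012 = 2.52242 m along the plane.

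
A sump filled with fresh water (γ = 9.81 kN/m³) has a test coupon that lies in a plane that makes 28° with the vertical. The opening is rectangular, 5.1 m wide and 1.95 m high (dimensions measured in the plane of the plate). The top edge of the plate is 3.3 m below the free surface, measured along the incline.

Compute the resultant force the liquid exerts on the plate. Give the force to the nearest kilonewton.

F ≈ 368 kN

γ = 9.81 kN/m³.
The plate makes 28° with the vertical, i.e. θ = 90° − 28° = 62° to the horizontal. Measuring y along the incline from the free-surface line, vertical depth h = y·sinθ with sinθ = 0.882948.
The centroid lies 1.95/2 = 0.975 m below the top edge, so y_c = 3.3 + 0.975 = 4.275 m and h_c = 4.275 × 0.882948 = 3.7746 m.
A = 5.1 × 1.95 = 9.945 m².
Resultant F = γ·h_c·A = 9.81 × 3.7746 × 9.945 = 368.252 kN.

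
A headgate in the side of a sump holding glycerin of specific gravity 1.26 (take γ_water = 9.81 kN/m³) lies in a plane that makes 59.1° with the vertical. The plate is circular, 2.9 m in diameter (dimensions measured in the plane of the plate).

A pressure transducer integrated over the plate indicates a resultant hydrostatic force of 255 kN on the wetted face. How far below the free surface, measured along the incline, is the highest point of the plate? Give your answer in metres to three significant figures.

y_top ≈ 4.63 m

γ = 1.26 × 9.81 = 12.3606 kN/m³.
A = π(1.45)² = 6.6052 m².
From F = γ·h_c·A, the centroid depth is h_c = 255/(12.3606 × 6.6052) = 3.12331 m.
The plate makes 59.1° with the vertical, i.e. θ = 90° − 59.1° = 30.9° to the horizontal. Measuring y along the incline from the free-surface line, vertical depth h = y·sinθ with sinθ = 0.513541.
Along the incline, y_c = h_c/sinθ = 3.12331/0.513541 = 6.08191 m.
The centroid is at the centre, 1.45 m below the top of the plate, so the highest point sits at y_top = 6.08191 − 1.45 = 4.63191 m along the incline.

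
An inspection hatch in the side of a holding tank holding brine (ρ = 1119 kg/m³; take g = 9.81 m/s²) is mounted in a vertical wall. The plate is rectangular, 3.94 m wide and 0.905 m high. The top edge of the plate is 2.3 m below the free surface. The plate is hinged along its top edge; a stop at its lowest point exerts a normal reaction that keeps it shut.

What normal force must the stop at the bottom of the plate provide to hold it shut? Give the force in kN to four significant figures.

γ = ρg = 1119 × 9.81 / 1000 = 10.97739 kN/m³.
The centroid lies 0.905/2 = 0.4525 m below the top edge, so the centroid depth is h_c = 2.3 + 0.4525 = 2.7525 m.
A = 3.94 × 0.905 = 3.5657 m².
Resultant F = γ·h_c·A = 10.97739 × 2.7525 × 3.5657 = 107.739 kN.
I_c = b·h³/12 = 3.94 × 0.905³/12 = 0.243366 m⁴.
Centre of pressure: y_p = y_c + I_c/(y_c·A) = 2.7525 + 0.243366/(2.7525 × 3.5657) = 2.7525 + 0.0247964 = 2.7773 m along the plane.
The resultant acts 0.4525 + 0.0247964 = 0.477296 m (along the plate) below the hinge at the top edge, so the moment about the hinge is M = F × 0.477296 = 107.739 × 0.477296 = 51.4234 kN·m.
A normal force at the bottom, 0.905 m from the hinge, must supply this moment: P = 51.4234/0.905 = 56.8214 kN.

P ≈ 56.82 kN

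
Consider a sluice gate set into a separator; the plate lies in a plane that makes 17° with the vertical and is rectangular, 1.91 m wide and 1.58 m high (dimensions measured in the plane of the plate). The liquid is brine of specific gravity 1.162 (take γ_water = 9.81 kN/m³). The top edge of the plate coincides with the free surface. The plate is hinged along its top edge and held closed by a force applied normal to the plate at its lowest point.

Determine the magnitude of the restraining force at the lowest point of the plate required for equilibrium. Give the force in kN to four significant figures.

P ≈ 17.33 kN

γ = 1.162 × 9.81 = 11.39922 kN/m³.
The plate makes 17° with the vertical, i.e. θ = 90° − 17° = 73° to the horizontal. Measuring y along the incline from the free-surface line, vertical depth h = y·sinθ with sinθ = 0.956305.
The centroid lies 1.58/2 = 0.79 m below the top edge, so y_c = 0.79 m and h_c = 0.79 × 0.956305 = 0.755481 m.
A = 1.91 × 1.58 = 3.0178 m².
Resultant F = γ·h_c·A = 11.39922 × 0.755481 × 3.0178 = 25.989 kN.
I_c = b·h³/12 = 1.91 × 1.58³/12 = 0.627803 m⁴.
Centre of pressure: y_p = y_c + I_c/(y_c·A) = 0.79 + 0.627803/(0.79 × 3.0178) = 0.79 + 0.263333 = 1.05333 m along the plane.
The resultant acts 0.79 + 0.263333 = 1.05333 m (along the plate) below the hinge at the top edge, so the moment about the hinge is M = F × 1.05333 = 25.989 × 1.05333 = 27.375 kN·m.
A normal force at the bottom, 1.58 m from the hinge, must supply this moment: P = 27.375/1.58 = 17.3259 kN.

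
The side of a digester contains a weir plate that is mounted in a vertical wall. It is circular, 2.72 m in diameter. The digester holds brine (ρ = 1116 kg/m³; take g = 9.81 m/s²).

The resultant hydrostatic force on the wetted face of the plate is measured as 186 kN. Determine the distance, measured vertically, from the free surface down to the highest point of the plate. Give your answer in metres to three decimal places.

d_top ≈ 1.564 m

γ = ρg = 1116 × 9.81 / 1000 = 10.94796 kN/m³.
A = π(1.36)² = 5.81069 m².
From F = γ·h_c·A, the centroid depth is h_c = 186/(10.94796 × 5.81069) = 2.92383 m.
The centroid is at the centre, 1.36 m below the top of the plate, so the highest point sits at h_top = 2.92383 − 1.36 = 1.56383 m below the surface.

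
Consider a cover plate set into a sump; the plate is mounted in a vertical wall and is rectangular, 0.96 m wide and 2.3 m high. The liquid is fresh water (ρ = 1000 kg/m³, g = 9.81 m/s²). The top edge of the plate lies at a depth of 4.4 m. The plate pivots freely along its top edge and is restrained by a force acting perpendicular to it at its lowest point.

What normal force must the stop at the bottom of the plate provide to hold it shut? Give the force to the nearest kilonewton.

P ≈ 64 kN

γ = ρg = 1000 × 9.81 = 9810 N/m³ = 9.81 kN/m³.
The centroid lies 2.3/2 = 1.15 m below the top edge, so the centroid depth is h_c = 4.4 + 1.15 = 5.55 m.
A = 0.96 × 2.3 = 2.208 m².
Resultant F = γ·h_c·A = 9.81 × 5.55 × 2.208 = 120.216 kN.
I_c = b·h³/12 = 0.96 × 2.3³/12 = 0.97336 m⁴.
Centre of pressure: y_p = y_c + I_c/(y_c·A) = 5.55 + 0.97336/(5.55 × 2.208) = 5.55 + 0.0794294 = 5.62943 m along the plane.
The resultant acts 1.15 + 0.0794294 = 1.22943 m (along the plate) below the hinge at the top edge, so the moment about the hinge is M = F × 1.22943 = 120.216 × 1.22943 = 147.797 kN·m.
A normal force at the bottom, 2.3 m from the hinge, must supply this moment: P = 147.797/2.3 = 64.2596 kN.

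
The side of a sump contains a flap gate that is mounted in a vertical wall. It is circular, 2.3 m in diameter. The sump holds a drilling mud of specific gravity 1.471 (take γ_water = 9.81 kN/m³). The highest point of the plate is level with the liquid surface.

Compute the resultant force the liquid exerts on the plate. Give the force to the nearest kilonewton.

F ≈ 69 kN

γ = 1.471 × 9.81 = 14.43051 kN/m³.
The centroid is at the centre, 1.15 m below the top of the plate, so the centroid depth is h_c = 1.15 m.
A = π(1.15)² = 4.15476 m².
Resultant F = γ·h_c·A = 14.43051 × 1.15 × 4.15476 = 68.9486 kN.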